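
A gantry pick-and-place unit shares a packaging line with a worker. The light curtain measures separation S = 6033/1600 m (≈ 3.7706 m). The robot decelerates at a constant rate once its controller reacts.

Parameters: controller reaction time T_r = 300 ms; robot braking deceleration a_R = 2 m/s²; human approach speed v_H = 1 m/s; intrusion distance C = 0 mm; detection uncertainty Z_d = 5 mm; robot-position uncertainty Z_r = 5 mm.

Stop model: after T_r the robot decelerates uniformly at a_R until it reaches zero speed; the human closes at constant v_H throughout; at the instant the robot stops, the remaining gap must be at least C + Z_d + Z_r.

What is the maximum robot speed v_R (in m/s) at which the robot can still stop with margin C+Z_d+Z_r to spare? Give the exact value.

at the boundary: (1/4)·v² + (4/5)·v + (-5537/1600) = 0
  disc = (4/5)² − 4·(1/4)·(-5537/1600) = 6561/1600 ; √disc = 81/40
  v_R = (−(4/5) + 81/40) / (2·(1/4)) = 49/20 m/s
check:
T_s = v_R/a_R = (49/20)/2 = 1.2250 s
robot in T_r: 2.4500·0.3000 = 0.7350 m
robot under decel: 2.4500²/(2·2.0000) = 1.5006 m
human over T_r+T_s: 1.0000·(0.3000+1.2250) = 1.5250 m
margins: 0.0000+0.0050+0.0050 = 0.0100 m
sum ≈ 0.7350+1.5006+1.5250+0.0100 ≈ 3.7706 m = S ✓

v_R_max = 49/20 m/s = 2.4500 m/s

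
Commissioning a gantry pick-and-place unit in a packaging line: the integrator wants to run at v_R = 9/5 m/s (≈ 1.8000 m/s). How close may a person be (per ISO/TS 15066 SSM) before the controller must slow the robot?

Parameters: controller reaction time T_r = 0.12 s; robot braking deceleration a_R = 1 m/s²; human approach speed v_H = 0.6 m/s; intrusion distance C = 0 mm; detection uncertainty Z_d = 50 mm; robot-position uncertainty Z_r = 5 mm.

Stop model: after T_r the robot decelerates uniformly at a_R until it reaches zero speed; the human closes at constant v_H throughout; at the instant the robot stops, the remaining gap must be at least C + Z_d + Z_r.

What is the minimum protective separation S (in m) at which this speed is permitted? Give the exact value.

S_min = 3043/1000 m = 3.0430 m

T_s = v_R/a_R = (9/5)/1 = 1.8000 s
robot in T_r: 1.8000·0.1200 = 0.2160 m
braking distance = 1.8000²/(2·1.0000) = 1.6200 m
human over T_r+T_s: 0.6000·(0.1200+1.8000) = 1.1520 m
C+Z_d+Z_r = 0.0000+0.0500+0.0050 = 0.0550 m
S_min ≈ 0.2160+1.6200+1.1520+0.0550  ⇒  S_min = 3043/1000 m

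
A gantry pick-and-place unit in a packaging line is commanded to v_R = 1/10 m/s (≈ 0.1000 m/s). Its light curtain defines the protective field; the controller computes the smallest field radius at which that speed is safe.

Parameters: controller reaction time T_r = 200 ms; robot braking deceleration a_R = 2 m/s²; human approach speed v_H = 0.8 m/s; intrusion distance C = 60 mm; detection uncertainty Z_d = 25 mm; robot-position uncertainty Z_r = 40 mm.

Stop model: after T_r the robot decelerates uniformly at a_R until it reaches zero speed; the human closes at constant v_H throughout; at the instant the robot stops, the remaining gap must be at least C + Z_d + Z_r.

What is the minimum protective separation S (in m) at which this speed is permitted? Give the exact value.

T_s = v_R/a_R = (1/10)/2 = 0.0500 s
robot covers v_R·T_r = 0.1000·0.2000 = 0.0200 m before braking
braking distance = 0.1000²/(2·2.0000) = 0.0025 m
human over T_r+T_s: 0.8000·(0.2000+0.0500) = 0.2000 m
margins: 0.0600+0.0250+0.0400 = 0.1250 m
S_min ≈ 0.0200+0.0025+0.2000+0.1250  ⇒  S_min = 139/400 m

S_min = 139/400 m = 0.3475 m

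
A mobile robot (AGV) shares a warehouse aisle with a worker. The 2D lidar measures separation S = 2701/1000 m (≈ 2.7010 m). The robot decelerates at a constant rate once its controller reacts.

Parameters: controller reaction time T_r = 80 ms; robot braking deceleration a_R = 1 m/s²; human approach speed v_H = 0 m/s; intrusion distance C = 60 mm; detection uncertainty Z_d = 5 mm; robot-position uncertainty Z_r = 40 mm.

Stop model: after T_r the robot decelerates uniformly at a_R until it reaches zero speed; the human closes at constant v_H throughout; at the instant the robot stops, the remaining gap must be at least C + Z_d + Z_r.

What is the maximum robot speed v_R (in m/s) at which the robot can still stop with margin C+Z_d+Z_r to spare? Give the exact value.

collect terms ⇒ (1/2)·v_R² + (2/25)·v_R + (-649/250) = 0
  disc = (2/25)² − 4·(1/2)·(-649/250) = 3249/625 ; √disc = 57/25
  v_R = (−(2/25) + 57/25) / (2·(1/2)) = 11/5 m/s
check:
braking lasts T_s = (11/5)/1 = 2.2000 s
robot covers v_R·T_r = 2.2000·0.0800 = 0.1760 m before braking
robot covers 2.2000·2.2000 − ½·1.0000·2.2000² = 2.4200 m while stopping
human closes 0.0000·2.2800 = 0.0000 m
residual clearance needed = 0.0600+0.0050+0.0400 = 0.1050 m
sum ≈ 0.1760+2.4200+0.0000+0.1050 ≈ 2.7010 m = S ✓

v_R_max = 11/5 m/s = 2.2000 m/s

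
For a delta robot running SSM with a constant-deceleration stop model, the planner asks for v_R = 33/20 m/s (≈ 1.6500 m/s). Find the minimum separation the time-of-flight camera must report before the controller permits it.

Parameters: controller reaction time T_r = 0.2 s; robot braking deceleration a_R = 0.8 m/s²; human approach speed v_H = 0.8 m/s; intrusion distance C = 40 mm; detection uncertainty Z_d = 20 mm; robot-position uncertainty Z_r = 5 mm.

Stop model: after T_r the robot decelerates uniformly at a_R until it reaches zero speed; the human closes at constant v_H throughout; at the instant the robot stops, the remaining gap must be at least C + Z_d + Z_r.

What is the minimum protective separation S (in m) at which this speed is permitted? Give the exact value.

S_min = 12501/3200 m = 3.9066 m

stop time T_s = (33/20)/(4/5) = 2.0625 s
robot in T_r: 1.6500·0.2000 = 0.3300 m
braking distance = 1.6500²/(2·0.8000) = 1.7016 m
human over T_r+T_s: 0.8000·(0.2000+2.0625) = 1.8100 m
margins: 0.0400+0.0200+0.0050 = 0.0650 m
S_min ≈ 0.3300+1.7016+1.8100+0.0650  ⇒  S_min = 12501/3200 m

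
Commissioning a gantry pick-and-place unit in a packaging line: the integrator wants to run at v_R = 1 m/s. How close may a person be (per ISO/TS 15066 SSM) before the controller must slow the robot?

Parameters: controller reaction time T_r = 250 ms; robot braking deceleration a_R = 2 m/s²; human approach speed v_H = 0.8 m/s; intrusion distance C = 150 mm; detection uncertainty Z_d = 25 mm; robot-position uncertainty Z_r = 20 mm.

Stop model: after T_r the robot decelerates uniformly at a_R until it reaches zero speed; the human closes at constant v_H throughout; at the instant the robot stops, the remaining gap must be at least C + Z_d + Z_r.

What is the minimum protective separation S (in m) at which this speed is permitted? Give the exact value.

stop time T_s = 1/2 = 0.5000 s
robot in T_r: 1.0000·0.2500 = 0.2500 m
robot covers 1.0000·0.5000 − ½·2.0000·0.5000² = 0.2500 m while stopping
person approaches 0.8000·(0.2500+0.5000) = 0.6000 m
C+Z_d+Z_r = 0.1500+0.0250+0.0200 = 0.1950 m
S_min ≈ 0.2500+0.2500+0.6000+0.1950  ⇒  S_min = 259/200 m

S_min = 259/200 m = 1.2950 m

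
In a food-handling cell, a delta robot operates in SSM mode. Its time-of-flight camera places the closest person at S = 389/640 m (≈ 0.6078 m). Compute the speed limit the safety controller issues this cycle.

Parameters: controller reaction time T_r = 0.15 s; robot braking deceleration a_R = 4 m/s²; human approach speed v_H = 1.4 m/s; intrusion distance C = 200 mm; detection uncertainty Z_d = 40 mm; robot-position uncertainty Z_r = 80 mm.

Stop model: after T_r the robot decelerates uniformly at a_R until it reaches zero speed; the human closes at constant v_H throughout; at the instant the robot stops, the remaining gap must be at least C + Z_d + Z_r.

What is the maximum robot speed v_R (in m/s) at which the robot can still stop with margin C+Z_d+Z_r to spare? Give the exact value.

v_R_max = 3/20 m/s = 0.1500 m/s

quadratic (1/8)·v² + (1/2)·v + (-249/3200) = 0
  disc = (1/2)² − 4·(1/8)·(-249/3200) = 1849/6400 ; √disc = 43/80
  v_R = (−(1/2) + 43/80) / (2·(1/8)) = 3/20 m/s
check:
stop time T_s = (3/20)/4 = 0.0375 s
robot in T_r: 0.1500·0.1500 = 0.0225 m
robot under decel: 0.1500²/(2·4.0000) = 0.0028 m
person approaches 1.4000·(0.1500+0.0375) = 0.2625 m
margins: 0.2000+0.0400+0.0800 = 0.3200 m
sum ≈ 0.0225+0.0028+0.2625+0.3200 ≈ 0.6078 m = S ✓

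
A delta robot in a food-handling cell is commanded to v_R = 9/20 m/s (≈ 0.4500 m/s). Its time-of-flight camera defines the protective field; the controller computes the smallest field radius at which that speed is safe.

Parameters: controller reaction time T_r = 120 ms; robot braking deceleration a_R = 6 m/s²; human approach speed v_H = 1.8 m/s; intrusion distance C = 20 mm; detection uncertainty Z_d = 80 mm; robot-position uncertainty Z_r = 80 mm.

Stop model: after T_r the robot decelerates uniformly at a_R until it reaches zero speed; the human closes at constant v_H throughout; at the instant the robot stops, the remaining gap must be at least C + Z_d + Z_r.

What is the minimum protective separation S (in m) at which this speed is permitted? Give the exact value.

S_min = 963/1600 m = 0.6019 m

stop time T_s = (9/20)/6 = 0.0750 s
robot in T_r: 0.4500·0.1200 = 0.0540 m
robot under decel: 0.4500²/(2·6.0000) = 0.0169 m
person approaches 1.8000·(0.1200+0.0750) = 0.3510 m
margins: 0.0200+0.0800+0.0800 = 0.1800 m
S_min ≈ 0.0540+0.0169+0.3510+0.1800  ⇒  S_min = 963/1600 m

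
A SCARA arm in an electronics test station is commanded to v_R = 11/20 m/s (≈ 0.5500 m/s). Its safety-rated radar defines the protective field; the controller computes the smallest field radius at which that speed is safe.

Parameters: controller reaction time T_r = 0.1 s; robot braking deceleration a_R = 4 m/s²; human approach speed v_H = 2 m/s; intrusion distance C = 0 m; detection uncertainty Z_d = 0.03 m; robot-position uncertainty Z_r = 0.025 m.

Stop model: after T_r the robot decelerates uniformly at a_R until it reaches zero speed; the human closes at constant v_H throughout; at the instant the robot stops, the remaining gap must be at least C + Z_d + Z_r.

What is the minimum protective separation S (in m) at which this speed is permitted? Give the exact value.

S_min = 1993/3200 m = 0.6228 m

stop time T_s = (11/20)/4 = 0.1375 s
reaction-phase robot travel = 0.5500·0.1000 = 0.0550 m
braking distance = 0.5500²/(2·4.0000) = 0.0378 m
human over T_r+T_s: 2.0000·(0.1000+0.1375) = 0.4750 m
C+Z_d+Z_r = 0.0000+0.0300+0.0250 = 0.0550 m
S_min ≈ 0.0550+0.0378+0.4750+0.0550  ⇒  S_min = 1993/3200 m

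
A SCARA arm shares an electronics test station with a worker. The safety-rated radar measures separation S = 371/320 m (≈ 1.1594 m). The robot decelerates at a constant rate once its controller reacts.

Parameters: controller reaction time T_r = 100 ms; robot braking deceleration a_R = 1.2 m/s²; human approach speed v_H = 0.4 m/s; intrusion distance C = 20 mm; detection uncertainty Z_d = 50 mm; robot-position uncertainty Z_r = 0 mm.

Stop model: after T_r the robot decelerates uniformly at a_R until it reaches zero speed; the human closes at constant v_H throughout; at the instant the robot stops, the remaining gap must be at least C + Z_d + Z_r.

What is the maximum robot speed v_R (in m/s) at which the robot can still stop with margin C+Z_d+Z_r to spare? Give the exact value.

v_R_max = 23/20 m/s = 1.1500 m/s

at the boundary: (5/12)·v² + (13/30)·v + (-1679/1600) = 0
  disc = (13/30)² − 4·(5/12)·(-1679/1600) = 27889/14400 ; √disc = 167/120
  v_R = (−(13/30) + 167/120) / (2·(5/12)) = 23/20 m/s
check:
T_s = v_R/a_R = (23/20)/(6/5) = 0.9583 s
reaction-phase robot travel = 1.1500·0.1000 = 0.1150 m
braking distance = 1.1500²/(2·1.2000) = 0.5510 m
person approaches 0.4000·(0.1000+0.9583) = 0.4233 m
residual clearance needed = 0.0200+0.0500+0.0000 = 0.0700 m
sum ≈ 0.1150+0.5510+0.4233+0.0700 ≈ 1.1594 m = S ✓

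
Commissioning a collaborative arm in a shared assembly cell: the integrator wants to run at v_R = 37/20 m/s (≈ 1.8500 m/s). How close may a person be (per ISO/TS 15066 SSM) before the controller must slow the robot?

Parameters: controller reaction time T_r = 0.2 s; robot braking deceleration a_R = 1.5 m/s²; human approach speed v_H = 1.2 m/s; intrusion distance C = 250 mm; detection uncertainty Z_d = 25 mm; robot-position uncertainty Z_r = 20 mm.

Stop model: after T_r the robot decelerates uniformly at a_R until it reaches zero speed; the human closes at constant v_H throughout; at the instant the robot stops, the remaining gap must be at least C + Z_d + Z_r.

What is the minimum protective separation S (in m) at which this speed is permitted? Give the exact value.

S_min = 4231/1200 m = 3.5258 m

braking lasts T_s = (37/20)/(3/2) = 1.2333 s
robot covers v_R·T_r = 1.8500·0.2000 = 0.3700 m before braking
braking distance = 1.8500²/(2·1.5000) = 1.1408 m
human over T_r+T_s: 1.2000·(0.2000+1.2333) = 1.7200 m
C+Z_d+Z_r = 0.2500+0.0250+0.0200 = 0.2950 m
S_min ≈ 0.3700+1.1408+1.7200+0.2950  ⇒  S_min = 4231/1200 m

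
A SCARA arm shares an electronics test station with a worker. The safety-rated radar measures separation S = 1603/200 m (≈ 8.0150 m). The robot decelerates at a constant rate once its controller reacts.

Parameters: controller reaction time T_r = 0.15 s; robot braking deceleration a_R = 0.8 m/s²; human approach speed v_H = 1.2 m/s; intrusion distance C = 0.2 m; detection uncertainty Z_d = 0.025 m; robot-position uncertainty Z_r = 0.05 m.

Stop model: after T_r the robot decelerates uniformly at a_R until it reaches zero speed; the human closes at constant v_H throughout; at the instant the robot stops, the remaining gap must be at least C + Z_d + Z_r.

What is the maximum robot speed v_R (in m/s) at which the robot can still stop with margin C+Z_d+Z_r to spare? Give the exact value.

collect terms ⇒ (5/8)·v_R² + (33/20)·v_R + (-189/25) = 0
  disc = (33/20)² − 4·(5/8)·(-189/25) = 8649/400 ; √disc = 93/20
  v_R = (−(33/20) + 93/20) / (2·(5/8)) = 12/5 m/s
check:
T_s = v_R/a_R = (12/5)/(4/5) = 3.0000 s
robot in T_r: 2.4000·0.1500 = 0.3600 m
robot covers 2.4000·3.0000 − ½·0.8000·3.0000² = 3.6000 m while stopping
human over T_r+T_s: 1.2000·(0.1500+3.0000) = 3.7800 m
C+Z_d+Z_r = 0.2000+0.0250+0.0500 = 0.2750 m
sum ≈ 0.3600+3.6000+3.7800+0.2750 ≈ 8.0150 m = S ✓

v_R_max = 12/5 m/s = 2.4000 m/s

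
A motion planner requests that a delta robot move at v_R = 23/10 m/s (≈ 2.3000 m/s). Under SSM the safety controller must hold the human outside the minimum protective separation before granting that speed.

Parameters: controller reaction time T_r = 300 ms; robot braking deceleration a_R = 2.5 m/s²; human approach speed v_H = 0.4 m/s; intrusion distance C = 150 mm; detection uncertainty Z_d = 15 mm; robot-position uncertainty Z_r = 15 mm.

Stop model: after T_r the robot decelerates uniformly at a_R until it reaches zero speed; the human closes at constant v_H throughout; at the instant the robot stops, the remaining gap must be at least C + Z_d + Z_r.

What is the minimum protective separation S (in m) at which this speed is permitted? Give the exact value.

S_min = 302/125 m = 2.4160 m

T_s = v_R/a_R = (23/10)/(5/2) = 0.9200 s
robot in T_r: 2.3000·0.3000 = 0.6900 m
robot under decel: 2.3000²/(2·2.5000) = 1.0580 m
human over T_r+T_s: 0.4000·(0.3000+0.9200) = 0.4880 m
C+Z_d+Z_r = 0.1500+0.0150+0.0150 = 0.1800 m
S_min ≈ 0.6900+1.0580+0.4880+0.1800  ⇒  S_min = 302/125 m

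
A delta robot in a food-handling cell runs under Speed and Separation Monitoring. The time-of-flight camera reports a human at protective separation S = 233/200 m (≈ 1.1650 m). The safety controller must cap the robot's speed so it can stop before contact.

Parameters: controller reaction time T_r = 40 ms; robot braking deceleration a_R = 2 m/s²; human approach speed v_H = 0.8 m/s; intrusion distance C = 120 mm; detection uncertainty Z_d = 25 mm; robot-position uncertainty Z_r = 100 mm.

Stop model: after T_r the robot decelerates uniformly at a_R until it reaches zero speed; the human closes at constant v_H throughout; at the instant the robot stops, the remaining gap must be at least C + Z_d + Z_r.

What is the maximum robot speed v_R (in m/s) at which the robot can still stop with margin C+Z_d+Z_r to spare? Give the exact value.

collect terms ⇒ (1/4)·v_R² + (11/25)·v_R + (-111/125) = 0
  disc = (11/25)² − 4·(1/4)·(-111/125) = 676/625 ; √disc = 26/25
  v_R = (−(11/25) + 26/25) / (2·(1/4)) = 6/5 m/s
check:
stop time T_s = (6/5)/2 = 0.6000 s
reaction-phase robot travel = 1.2000·0.0400 = 0.0480 m
robot under decel: 1.2000²/(2·2.0000) = 0.3600 m
person approaches 0.8000·(0.0400+0.6000) = 0.5120 m
margins: 0.1200+0.0250+0.1000 = 0.2450 m
sum ≈ 0.0480+0.3600+0.5120+0.2450 ≈ 1.1650 m = S ✓

v_R_max = 6/5 m/s = 1.2000 m/s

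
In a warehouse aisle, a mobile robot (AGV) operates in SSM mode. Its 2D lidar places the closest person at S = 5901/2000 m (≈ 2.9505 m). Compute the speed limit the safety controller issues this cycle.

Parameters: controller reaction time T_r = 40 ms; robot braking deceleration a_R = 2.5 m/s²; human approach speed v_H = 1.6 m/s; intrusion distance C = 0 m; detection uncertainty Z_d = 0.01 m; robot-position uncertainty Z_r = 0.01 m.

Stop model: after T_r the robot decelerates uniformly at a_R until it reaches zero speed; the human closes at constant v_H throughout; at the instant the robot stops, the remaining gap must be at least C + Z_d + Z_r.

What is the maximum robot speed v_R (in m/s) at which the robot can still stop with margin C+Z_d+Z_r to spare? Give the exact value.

v_R_max = 49/20 m/s = 2.4500 m/s

quadratic (1/5)·v² + (17/25)·v + (-5733/2000) = 0
  disc = (17/25)² − 4·(1/5)·(-5733/2000) = 6889/2500 ; √disc = 83/50
  v_R = (−(17/25) + 83/50) / (2·(1/5)) = 49/20 m/s
check:
T_s = v_R/a_R = (49/20)/(5/2) = 0.9800 s
robot in T_r: 2.4500·0.0400 = 0.0980 m
robot under decel: 2.4500²/(2·2.5000) = 1.2005 m
person approaches 1.6000·(0.0400+0.9800) = 1.6320 m
residual clearance needed = 0.0000+0.0100+0.0100 = 0.0200 m
sum ≈ 0.0980+1.2005+1.6320+0.0200 ≈ 2.9505 m = S ✓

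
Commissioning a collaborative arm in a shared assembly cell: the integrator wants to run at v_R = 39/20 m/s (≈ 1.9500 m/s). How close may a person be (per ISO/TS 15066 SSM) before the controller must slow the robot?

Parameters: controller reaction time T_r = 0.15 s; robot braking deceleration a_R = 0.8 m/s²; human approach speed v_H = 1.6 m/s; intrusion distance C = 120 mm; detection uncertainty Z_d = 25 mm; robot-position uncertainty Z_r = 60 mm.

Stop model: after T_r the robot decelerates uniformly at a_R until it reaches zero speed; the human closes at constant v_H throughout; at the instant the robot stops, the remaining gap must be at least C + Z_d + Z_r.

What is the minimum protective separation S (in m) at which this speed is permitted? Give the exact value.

braking lasts T_s = (39/20)/(4/5) = 2.4375 s
robot covers v_R·T_r = 1.9500·0.1500 = 0.2925 m before braking
robot under decel: 1.9500²/(2·0.8000) = 2.3766 m
human closes 1.6000·2.5875 = 4.1400 m
margins: 0.1200+0.0250+0.0600 = 0.2050 m
S_min ≈ 0.2925+2.3766+4.1400+0.2050  ⇒  S_min = 4489/640 m

S_min = 4489/640 m = 7.0141 m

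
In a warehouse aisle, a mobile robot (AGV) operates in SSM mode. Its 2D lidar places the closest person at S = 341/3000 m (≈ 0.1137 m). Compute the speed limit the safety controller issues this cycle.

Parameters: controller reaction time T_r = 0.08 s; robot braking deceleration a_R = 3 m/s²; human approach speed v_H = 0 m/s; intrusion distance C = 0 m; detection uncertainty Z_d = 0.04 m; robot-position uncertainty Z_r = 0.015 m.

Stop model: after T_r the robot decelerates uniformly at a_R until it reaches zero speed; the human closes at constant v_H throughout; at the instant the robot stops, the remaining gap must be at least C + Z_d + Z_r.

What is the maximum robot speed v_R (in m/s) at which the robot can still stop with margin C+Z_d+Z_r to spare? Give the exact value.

v_R_max = 2/5 m/s = 0.4000 m/s

at the boundary: (1/6)·v² + (2/25)·v + (-22/375) = 0
  disc = (2/25)² − 4·(1/6)·(-22/375) = 256/5625 ; √disc = 16/75
  v_R = (−(2/25) + 16/75) / (2·(1/6)) = 2/5 m/s
check:
stop time T_s = (2/5)/3 = 0.1333 s
reaction-phase robot travel = 0.4000·0.0800 = 0.0320 m
robot under decel: 0.4000²/(2·3.0000) = 0.0267 m
human over T_r+T_s: 0.0000·(0.0800+0.1333) = 0.0000 m
margins: 0.0000+0.0400+0.0150 = 0.0550 m
sum ≈ 0.0320+0.0267+0.0000+0.0550 ≈ 0.1137 m = S ✓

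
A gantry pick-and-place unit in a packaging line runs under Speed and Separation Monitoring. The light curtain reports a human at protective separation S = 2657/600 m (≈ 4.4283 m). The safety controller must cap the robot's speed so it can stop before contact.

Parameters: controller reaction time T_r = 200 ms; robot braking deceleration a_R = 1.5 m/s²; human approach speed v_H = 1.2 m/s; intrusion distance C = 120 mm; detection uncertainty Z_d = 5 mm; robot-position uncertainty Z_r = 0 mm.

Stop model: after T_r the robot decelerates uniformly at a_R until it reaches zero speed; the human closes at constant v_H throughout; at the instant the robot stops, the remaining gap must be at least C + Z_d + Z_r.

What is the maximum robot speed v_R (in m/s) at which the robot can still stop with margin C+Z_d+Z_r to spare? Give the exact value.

at the boundary: (1/3)·v² + (1)·v + (-1219/300) = 0
  disc = (1)² − 4·(1/3)·(-1219/300) = 1444/225 ; √disc = 38/15
  v_R = (−(1) + 38/15) / (2·(1/3)) = 23/10 m/s
check:
braking lasts T_s = (23/10)/(3/2) = 1.5333 s
robot in T_r: 2.3000·0.2000 = 0.4600 m
robot under decel: 2.3000²/(2·1.5000) = 1.7633 m
person approaches 1.2000·(0.2000+1.5333) = 2.0800 m
margins: 0.1200+0.0050+0.0000 = 0.1250 m
sum ≈ 0.4600+1.7633+2.0800+0.1250 ≈ 4.4283 m = S ✓

v_R_max = 23/10 m/s = 2.3000 m/s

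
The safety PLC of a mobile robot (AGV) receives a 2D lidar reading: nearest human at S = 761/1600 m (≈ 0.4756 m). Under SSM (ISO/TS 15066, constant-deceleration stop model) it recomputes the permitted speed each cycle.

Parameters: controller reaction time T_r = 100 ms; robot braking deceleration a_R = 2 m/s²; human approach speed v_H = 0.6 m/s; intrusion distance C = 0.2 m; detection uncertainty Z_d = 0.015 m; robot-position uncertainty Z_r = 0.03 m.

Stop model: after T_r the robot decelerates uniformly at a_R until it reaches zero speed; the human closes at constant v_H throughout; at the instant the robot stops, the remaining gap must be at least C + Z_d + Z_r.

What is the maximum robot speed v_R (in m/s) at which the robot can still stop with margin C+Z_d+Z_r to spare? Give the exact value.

collect terms ⇒ (1/4)·v_R² + (2/5)·v_R + (-273/1600) = 0
  disc = (2/5)² − 4·(1/4)·(-273/1600) = 529/1600 ; √disc = 23/40
  v_R = (−(2/5) + 23/40) / (2·(1/4)) = 7/20 m/s
check:
braking lasts T_s = (7/20)/2 = 0.1750 s
robot covers v_R·T_r = 0.3500·0.1000 = 0.0350 m before braking
robot covers 0.3500·0.1750 − ½·2.0000·0.1750² = 0.0306 m while stopping
human over T_r+T_s: 0.6000·(0.1000+0.1750) = 0.1650 m
residual clearance needed = 0.2000+0.0150+0.0300 = 0.2450 m
sum ≈ 0.0350+0.0306+0.1650+0.2450 ≈ 0.4756 m = S ✓

v_R_max = 7/20 m/s = 0.3500 m/s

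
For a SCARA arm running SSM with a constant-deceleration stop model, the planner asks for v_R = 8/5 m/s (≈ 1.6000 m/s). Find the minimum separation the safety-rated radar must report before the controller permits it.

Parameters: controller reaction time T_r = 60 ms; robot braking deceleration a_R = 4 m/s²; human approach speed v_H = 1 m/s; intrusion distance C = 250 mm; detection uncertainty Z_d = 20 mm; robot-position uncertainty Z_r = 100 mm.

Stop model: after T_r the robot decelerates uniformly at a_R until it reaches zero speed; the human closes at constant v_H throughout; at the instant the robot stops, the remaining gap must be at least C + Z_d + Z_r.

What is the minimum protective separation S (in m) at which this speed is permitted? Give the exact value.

S_min = 623/500 m = 1.2460 m

braking lasts T_s = (8/5)/4 = 0.4000 s
robot covers v_R·T_r = 1.6000·0.0600 = 0.0960 m before braking
robot covers 1.6000·0.4000 − ½·4.0000·0.4000² = 0.3200 m while stopping
person approaches 1.0000·(0.0600+0.4000) = 0.4600 m
residual clearance needed = 0.2500+0.0200+0.1000 = 0.3700 m
S_min ≈ 0.0960+0.3200+0.4600+0.3700  ⇒  S_min = 623/500 m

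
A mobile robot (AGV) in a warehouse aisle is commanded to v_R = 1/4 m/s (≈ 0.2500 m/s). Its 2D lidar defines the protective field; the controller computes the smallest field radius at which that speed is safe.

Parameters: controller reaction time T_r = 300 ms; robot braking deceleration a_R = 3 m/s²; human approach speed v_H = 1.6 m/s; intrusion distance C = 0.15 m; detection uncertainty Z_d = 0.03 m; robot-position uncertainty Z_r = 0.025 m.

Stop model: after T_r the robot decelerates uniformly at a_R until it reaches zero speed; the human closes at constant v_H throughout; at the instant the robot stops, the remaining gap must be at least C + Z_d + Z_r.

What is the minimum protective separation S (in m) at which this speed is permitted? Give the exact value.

stop time T_s = (1/4)/3 = 0.0833 s
reaction-phase robot travel = 0.2500·0.3000 = 0.0750 m
robot under decel: 0.2500²/(2·3.0000) = 0.0104 m
human over T_r+T_s: 1.6000·(0.3000+0.0833) = 0.6133 m
C+Z_d+Z_r = 0.1500+0.0300+0.0250 = 0.2050 m
S_min ≈ 0.0750+0.0104+0.6133+0.2050  ⇒  S_min = 723/800 m

S_min = 723/800 m = 0.9038 m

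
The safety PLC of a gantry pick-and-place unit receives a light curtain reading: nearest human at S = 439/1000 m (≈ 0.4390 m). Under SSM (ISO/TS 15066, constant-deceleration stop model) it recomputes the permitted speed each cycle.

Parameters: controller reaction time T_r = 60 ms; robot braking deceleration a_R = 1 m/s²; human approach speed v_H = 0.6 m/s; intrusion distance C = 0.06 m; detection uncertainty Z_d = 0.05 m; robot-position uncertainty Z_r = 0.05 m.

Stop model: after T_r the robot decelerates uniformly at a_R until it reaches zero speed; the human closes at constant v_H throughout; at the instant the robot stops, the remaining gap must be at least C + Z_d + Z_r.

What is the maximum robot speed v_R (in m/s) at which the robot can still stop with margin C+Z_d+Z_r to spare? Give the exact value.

v_R_max = 3/10 m/s = 0.3000 m/s

at the boundary: (1/2)·v² + (33/50)·v + (-243/1000) = 0
  disc = (33/50)² − 4·(1/2)·(-243/1000) = 576/625 ; √disc = 24/25
  v_R = (−(33/50) + 24/25) / (2·(1/2)) = 3/10 m/s
check:
T_s = v_R/a_R = (3/10)/1 = 0.3000 s
robot covers v_R·T_r = 0.3000·0.0600 = 0.0180 m before braking
robot under decel: 0.3000²/(2·1.0000) = 0.0450 m
human over T_r+T_s: 0.6000·(0.0600+0.3000) = 0.2160 m
margins: 0.0600+0.0500+0.0500 = 0.1600 m
sum ≈ 0.0180+0.0450+0.2160+0.1600 ≈ 0.4390 m = S ✓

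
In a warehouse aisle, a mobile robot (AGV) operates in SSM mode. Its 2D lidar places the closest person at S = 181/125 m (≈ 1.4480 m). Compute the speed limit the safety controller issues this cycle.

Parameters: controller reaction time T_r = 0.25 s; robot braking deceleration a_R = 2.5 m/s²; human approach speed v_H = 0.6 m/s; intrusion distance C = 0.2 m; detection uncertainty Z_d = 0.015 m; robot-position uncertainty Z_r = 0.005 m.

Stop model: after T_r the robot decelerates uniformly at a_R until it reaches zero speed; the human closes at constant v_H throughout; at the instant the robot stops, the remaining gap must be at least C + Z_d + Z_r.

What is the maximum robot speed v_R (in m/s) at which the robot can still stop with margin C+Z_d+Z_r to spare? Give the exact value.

collect terms ⇒ (1/5)·v_R² + (49/100)·v_R + (-539/500) = 0
  disc = (49/100)² − 4·(1/5)·(-539/500) = 441/400 ; √disc = 21/20
  v_R = (−(49/100) + 21/20) / (2·(1/5)) = 7/5 m/s
check:
stop time T_s = (7/5)/(5/2) = 0.5600 s
reaction-phase robot travel = 1.4000·0.2500 = 0.3500 m
braking distance = 1.4000²/(2·2.5000) = 0.3920 m
person approaches 0.6000·(0.2500+0.5600) = 0.4860 m
margins: 0.2000+0.0150+0.0050 = 0.2200 m
sum ≈ 0.3500+0.3920+0.4860+0.2200 ≈ 1.4480 m = S ✓

v_R_max = 7/5 m/s = 1.4000 m/s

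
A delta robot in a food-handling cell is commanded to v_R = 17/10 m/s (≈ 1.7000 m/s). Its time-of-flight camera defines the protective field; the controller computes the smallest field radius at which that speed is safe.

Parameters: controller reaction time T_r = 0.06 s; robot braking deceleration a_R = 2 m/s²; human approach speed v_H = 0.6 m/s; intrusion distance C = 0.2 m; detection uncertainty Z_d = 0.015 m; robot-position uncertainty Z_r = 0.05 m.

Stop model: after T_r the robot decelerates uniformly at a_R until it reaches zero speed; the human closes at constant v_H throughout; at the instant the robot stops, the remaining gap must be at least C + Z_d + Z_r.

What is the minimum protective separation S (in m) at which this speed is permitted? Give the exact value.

T_s = v_R/a_R = (17/10)/2 = 0.8500 s
robot covers v_R·T_r = 1.7000·0.0600 = 0.1020 m before braking
robot under decel: 1.7000²/(2·2.0000) = 0.7225 m
person approaches 0.6000·(0.0600+0.8500) = 0.5460 m
C+Z_d+Z_r = 0.2000+0.0150+0.0500 = 0.2650 m
S_min ≈ 0.1020+0.7225+0.5460+0.2650  ⇒  S_min = 3271/2000 m

S_min = 3271/2000 m = 1.6355 m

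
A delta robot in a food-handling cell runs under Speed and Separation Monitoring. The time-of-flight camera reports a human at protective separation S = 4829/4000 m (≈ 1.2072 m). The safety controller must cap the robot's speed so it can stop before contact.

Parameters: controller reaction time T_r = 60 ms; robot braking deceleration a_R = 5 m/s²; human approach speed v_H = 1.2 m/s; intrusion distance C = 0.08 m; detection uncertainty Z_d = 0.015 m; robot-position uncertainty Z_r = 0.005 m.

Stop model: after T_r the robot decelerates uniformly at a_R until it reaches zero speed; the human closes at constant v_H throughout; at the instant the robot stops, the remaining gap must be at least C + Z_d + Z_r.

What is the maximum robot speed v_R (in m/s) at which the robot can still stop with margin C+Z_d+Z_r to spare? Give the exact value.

v_R_max = 41/20 m/s = 2.0500 m/s

collect terms ⇒ (1/10)·v_R² + (3/10)·v_R + (-4141/4000) = 0
  disc = (3/10)² − 4·(1/10)·(-4141/4000) = 5041/10000 ; √disc = 71/100
  v_R = (−(3/10) + 71/100) / (2·(1/10)) = 41/20 m/s
check:
T_s = v_R/a_R = (41/20)/5 = 0.4100 s
robot in T_r: 2.0500·0.0600 = 0.1230 m
braking distance = 2.0500²/(2·5.0000) = 0.4203 m
person approaches 1.2000·(0.0600+0.4100) = 0.5640 m
residual clearance needed = 0.0800+0.0150+0.0050 = 0.1000 m
sum ≈ 0.1230+0.4203+0.5640+0.1000 ≈ 1.2072 m = S ✓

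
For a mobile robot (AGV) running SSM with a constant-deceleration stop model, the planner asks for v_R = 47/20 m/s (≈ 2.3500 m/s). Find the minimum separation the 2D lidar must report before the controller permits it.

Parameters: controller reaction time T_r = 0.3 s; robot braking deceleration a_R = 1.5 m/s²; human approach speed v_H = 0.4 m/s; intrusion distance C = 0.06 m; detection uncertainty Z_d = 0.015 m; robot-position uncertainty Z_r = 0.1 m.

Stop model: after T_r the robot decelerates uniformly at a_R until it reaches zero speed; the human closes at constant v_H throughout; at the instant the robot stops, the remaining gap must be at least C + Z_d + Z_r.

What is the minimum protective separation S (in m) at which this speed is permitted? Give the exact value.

S_min = 1387/400 m = 3.4675 m

braking lasts T_s = (47/20)/(3/2) = 1.5667 s
reaction-phase robot travel = 2.3500·0.3000 = 0.7050 m
robot covers 2.3500·1.5667 − ½·1.5000·1.5667² = 1.8408 m while stopping
human closes 0.4000·1.8667 = 0.7467 m
margins: 0.0600+0.0150+0.1000 = 0.1750 m
S_min ≈ 0.7050+1.8408+0.7467+0.1750  ⇒  S_min = 1387/400 m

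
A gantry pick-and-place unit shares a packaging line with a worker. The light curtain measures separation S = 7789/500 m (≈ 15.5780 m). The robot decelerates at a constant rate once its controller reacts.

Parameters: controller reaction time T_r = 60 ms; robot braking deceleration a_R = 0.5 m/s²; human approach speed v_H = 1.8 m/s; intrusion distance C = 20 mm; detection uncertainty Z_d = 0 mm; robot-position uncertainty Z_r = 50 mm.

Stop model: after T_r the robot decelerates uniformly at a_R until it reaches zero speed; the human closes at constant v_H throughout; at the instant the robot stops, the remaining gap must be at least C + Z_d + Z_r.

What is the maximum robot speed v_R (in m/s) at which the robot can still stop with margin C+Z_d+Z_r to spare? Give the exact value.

v_R_max = 5/2 m/s = 2.5000 m/s

at the boundary: (1)·v² + (183/50)·v + (-77/5) = 0
  disc = (183/50)² − 4·(1)·(-77/5) = 187489/2500 ; √disc = 433/50
  v_R = (−(183/50) + 433/50) / (2·(1)) = 5/2 m/s
check:
stop time T_s = (5/2)/(1/2) = 5.0000 s
robot in T_r: 2.5000·0.0600 = 0.1500 m
robot under decel: 2.5000²/(2·0.5000) = 6.2500 m
human closes 1.8000·5.0600 = 9.1080 m
margins: 0.0200+0.0000+0.0500 = 0.0700 m
sum ≈ 0.1500+6.2500+9.1080+0.0700 ≈ 15.5780 m = S ✓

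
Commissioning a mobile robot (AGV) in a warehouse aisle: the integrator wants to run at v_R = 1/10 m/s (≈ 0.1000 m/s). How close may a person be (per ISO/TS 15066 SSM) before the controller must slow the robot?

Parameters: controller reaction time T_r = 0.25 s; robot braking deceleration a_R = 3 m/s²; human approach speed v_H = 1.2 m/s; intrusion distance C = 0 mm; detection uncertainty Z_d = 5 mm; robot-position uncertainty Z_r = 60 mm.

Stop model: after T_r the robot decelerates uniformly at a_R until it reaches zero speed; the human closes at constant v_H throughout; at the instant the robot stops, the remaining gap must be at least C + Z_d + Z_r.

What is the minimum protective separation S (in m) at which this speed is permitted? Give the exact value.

S_min = 259/600 m = 0.4317 m

braking lasts T_s = (1/10)/3 = 0.0333 s
robot covers v_R·T_r = 0.1000·0.2500 = 0.0250 m before braking
robot covers 0.1000·0.0333 − ½·3.0000·0.0333² = 0.0017 m while stopping
human over T_r+T_s: 1.2000·(0.2500+0.0333) = 0.3400 m
margins: 0.0000+0.0050+0.0600 = 0.0650 m
S_min ≈ 0.0250+0.0017+0.3400+0.0650  ⇒  S_min = 259/600 m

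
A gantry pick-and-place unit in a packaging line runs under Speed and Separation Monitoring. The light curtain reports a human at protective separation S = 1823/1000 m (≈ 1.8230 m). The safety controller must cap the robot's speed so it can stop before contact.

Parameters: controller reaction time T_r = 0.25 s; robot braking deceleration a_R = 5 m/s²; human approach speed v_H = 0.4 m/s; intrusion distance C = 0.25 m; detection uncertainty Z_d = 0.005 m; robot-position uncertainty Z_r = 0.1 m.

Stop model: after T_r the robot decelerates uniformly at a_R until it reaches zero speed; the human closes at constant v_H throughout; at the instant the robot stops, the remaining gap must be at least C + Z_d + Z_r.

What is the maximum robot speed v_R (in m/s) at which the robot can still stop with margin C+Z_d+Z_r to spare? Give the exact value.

collect terms ⇒ (1/10)·v_R² + (33/100)·v_R + (-171/125) = 0
  disc = (33/100)² − 4·(1/10)·(-171/125) = 6561/10000 ; √disc = 81/100
  v_R = (−(33/100) + 81/100) / (2·(1/10)) = 12/5 m/s
check:
T_s = v_R/a_R = (12/5)/5 = 0.4800 s
robot in T_r: 2.4000·0.2500 = 0.6000 m
braking distance = 2.4000²/(2·5.0000) = 0.5760 m
person approaches 0.4000·(0.2500+0.4800) = 0.2920 m
residual clearance needed = 0.2500+0.0050+0.1000 = 0.3550 m
sum ≈ 0.6000+0.5760+0.2920+0.3550 ≈ 1.8230 m = S ✓

v_R_max = 12/5 m/s = 2.4000 m/s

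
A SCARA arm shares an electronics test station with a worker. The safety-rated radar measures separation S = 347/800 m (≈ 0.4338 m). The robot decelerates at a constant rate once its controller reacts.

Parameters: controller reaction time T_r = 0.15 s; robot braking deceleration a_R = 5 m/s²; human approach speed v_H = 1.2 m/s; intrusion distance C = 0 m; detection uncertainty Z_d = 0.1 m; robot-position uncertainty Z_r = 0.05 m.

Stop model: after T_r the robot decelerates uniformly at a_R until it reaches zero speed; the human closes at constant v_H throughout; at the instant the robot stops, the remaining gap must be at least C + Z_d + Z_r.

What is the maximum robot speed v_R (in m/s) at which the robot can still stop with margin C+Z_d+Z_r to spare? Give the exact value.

v_R_max = 1/4 m/s = 0.2500 m/s

quadratic (1/10)·v² + (39/100)·v + (-83/800) = 0
  disc = (39/100)² − 4·(1/10)·(-83/800) = 121/625 ; √disc = 11/25
  v_R = (−(39/100) + 11/25) / (2·(1/10)) = 1/4 m/s
check:
braking lasts T_s = (1/4)/5 = 0.0500 s
robot in T_r: 0.2500·0.1500 = 0.0375 m
robot under decel: 0.2500²/(2·5.0000) = 0.0063 m
human over T_r+T_s: 1.2000·(0.1500+0.0500) = 0.2400 m
C+Z_d+Z_r = 0.0000+0.1000+0.0500 = 0.1500 m
sum ≈ 0.0375+0.0063+0.2400+0.1500 ≈ 0.4338 m = S ✓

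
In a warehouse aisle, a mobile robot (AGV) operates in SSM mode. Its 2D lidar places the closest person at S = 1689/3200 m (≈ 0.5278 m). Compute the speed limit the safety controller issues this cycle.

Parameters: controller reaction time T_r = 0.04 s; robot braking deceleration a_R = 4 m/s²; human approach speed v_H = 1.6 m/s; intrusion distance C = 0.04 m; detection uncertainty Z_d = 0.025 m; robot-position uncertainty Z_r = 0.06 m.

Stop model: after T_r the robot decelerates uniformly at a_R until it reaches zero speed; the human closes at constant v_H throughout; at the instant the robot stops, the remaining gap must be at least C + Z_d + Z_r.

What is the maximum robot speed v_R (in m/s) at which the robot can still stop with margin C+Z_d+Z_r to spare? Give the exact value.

collect terms ⇒ (1/8)·v_R² + (11/25)·v_R + (-5421/16000) = 0
  disc = (11/25)² − 4·(1/8)·(-5421/16000) = 58081/160000 ; √disc = 241/400
  v_R = (−(11/25) + 241/400) / (2·(1/8)) = 13/20 m/s
check:
braking lasts T_s = (13/20)/4 = 0.1625 s
robot in T_r: 0.6500·0.0400 = 0.0260 m
robot covers 0.6500·0.1625 − ½·4.0000·0.1625² = 0.0528 m while stopping
person approaches 1.6000·(0.0400+0.1625) = 0.3240 m
margins: 0.0400+0.0250+0.0600 = 0.1250 m
sum ≈ 0.0260+0.0528+0.3240+0.1250 ≈ 0.5278 m = S ✓

v_R_max = 13/20 m/s = 0.6500 m/s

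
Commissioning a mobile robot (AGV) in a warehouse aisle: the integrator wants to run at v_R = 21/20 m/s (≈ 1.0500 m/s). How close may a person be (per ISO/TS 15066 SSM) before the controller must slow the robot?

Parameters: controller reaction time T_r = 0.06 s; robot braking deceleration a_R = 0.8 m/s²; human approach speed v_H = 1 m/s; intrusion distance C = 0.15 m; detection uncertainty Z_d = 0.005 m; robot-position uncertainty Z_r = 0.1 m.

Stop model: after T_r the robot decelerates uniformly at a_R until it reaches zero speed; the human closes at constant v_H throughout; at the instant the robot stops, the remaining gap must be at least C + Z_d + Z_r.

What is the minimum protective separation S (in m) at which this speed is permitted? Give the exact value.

braking lasts T_s = (21/20)/(4/5) = 1.3125 s
robot covers v_R·T_r = 1.0500·0.0600 = 0.0630 m before braking
robot under decel: 1.0500²/(2·0.8000) = 0.6891 m
human closes 1.0000·1.3725 = 1.3725 m
C+Z_d+Z_r = 0.1500+0.0050+0.1000 = 0.2550 m
S_min ≈ 0.0630+0.6891+1.3725+0.2550  ⇒  S_min = 38073/16000 m

S_min = 38073/16000 m = 2.3796 m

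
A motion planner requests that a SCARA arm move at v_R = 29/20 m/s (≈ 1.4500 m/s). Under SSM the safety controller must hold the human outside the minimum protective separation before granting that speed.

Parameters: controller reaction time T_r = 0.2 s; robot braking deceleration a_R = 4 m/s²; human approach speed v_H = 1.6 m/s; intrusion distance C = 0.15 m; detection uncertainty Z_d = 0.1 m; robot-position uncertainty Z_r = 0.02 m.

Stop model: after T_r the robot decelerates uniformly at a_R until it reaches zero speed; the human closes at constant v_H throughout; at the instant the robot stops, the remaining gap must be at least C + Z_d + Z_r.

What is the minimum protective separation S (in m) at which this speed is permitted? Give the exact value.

S_min = 5513/3200 m = 1.7228 m

braking lasts T_s = (29/20)/4 = 0.3625 s
robot covers v_R·T_r = 1.4500·0.2000 = 0.2900 m before braking
robot covers 1.4500·0.3625 − ½·4.0000·0.3625² = 0.2628 m while stopping
human closes 1.6000·0.5625 = 0.9000 m
C+Z_d+Z_r = 0.1500+0.1000+0.0200 = 0.2700 m
S_min ≈ 0.2900+0.2628+0.9000+0.2700  ⇒  S_min = 5513/3200 m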